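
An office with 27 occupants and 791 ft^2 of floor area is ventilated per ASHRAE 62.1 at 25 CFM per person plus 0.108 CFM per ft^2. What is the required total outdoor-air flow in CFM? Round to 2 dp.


Total = 27*25 + 791*0.108 = 760.43 CFM

760.43 CFM


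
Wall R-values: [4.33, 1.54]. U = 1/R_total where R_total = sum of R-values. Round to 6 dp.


R_total = 4.33 + 1.54 = 5.87
U = 1/5.87 = 0.170358

0.170358


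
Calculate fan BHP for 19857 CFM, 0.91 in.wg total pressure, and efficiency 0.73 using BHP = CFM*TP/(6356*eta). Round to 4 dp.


BHP = 19857 * 0.91 / (6356 * 0.73) = 3.8945 hp

3.8945 hp


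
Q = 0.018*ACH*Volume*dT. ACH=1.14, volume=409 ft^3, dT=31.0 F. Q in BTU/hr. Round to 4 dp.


Q = 0.018 * 1.14 * 409 * 31.0 = 260.1731 BTU/hr

260.1731 BTU/hr


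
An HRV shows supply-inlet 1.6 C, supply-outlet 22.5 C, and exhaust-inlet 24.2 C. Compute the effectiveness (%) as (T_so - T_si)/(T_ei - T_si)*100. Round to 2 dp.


eff = (22.5-1.6)/(24.2-1.6)*100 = 92.48 %

92.48 %


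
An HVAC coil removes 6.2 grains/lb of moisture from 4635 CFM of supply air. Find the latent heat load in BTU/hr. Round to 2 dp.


Q = 0.68 * 4635 * 6.2 = 19541.16 BTU/hr

19541.16 BTU/hr


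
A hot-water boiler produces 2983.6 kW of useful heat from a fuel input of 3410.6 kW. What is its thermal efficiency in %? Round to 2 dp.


eta = (2983.6/3410.6)*100 = 87.48 %

87.48 %


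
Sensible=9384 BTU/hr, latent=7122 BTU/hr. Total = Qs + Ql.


Qt = 9384 + 7122 = 16506 BTU/hr

16506 BTU/hr


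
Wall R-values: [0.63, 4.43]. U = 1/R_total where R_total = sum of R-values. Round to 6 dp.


R_total = 0.63 + 4.43 = 5.06
U = 1/5.06 = 0.197628

0.197628


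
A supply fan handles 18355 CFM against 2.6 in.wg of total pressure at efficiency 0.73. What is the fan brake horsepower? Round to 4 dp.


BHP = 18355 * 2.6 / (6356 * 0.73) = 10.2854 hp

10.2854 hp


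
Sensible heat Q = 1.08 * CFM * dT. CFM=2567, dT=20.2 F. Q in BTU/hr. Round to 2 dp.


Q = 1.08 * 2567 * 20.2 = 56001.67 BTU/hr

56001.67 BTU/hr


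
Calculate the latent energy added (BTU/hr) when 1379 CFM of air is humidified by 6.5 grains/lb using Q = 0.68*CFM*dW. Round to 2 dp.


Q = 0.68 * 1379 * 6.5 = 6095.18 BTU/hr

6095.18 BTU/hr


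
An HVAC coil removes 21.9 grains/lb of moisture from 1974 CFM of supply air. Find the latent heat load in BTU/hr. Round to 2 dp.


Q = 0.68 * 1974 * 21.9 = 29396.81 BTU/hr

29396.81 BTU/hr


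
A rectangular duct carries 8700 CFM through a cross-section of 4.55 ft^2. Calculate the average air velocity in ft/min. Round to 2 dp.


V = 8700 / 4.55 = 1912.09 ft/min

1912.09 ft/min


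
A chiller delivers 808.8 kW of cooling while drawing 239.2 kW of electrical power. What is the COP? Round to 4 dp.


COP = 808.8 / 239.2 = 3.3813

3.3813


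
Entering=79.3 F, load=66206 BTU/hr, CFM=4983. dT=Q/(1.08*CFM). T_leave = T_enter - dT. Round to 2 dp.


dT = 66206/(1.08*4983) = 12.3022
T_leave = 79.3 - 12.3022 = 67.00 F

67.00 F


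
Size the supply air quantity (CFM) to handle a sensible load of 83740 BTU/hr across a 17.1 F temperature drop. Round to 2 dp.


CFM = 83740 / (1.08 * 17.1) = 4534.33

4534.33 CFM


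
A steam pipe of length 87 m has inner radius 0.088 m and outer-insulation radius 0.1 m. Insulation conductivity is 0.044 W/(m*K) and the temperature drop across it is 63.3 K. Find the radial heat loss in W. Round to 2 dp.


Q = 2*pi*0.044*87*63.3/ln(0.1/0.088) = 11909.99 W

11909.99 W


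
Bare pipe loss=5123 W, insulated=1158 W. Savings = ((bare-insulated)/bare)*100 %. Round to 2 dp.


Savings = ((5123-1158)/5123)*100 = 77.40 %

77.40 %


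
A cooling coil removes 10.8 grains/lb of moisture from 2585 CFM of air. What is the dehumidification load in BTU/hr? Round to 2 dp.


Q = 0.68 * 2585 * 10.8 = 18984.24 BTU/hr

18984.24 BTU/hr


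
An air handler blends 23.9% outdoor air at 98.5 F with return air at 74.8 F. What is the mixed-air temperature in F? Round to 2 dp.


T_mix = 74.8 + (23.9/100)*(98.5-74.8) = 80.46 F

80.46 F


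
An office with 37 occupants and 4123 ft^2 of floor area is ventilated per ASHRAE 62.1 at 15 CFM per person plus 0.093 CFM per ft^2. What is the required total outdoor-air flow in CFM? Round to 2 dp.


Total = 37*15 + 4123*0.093 = 938.44 CFM

938.44 CFM


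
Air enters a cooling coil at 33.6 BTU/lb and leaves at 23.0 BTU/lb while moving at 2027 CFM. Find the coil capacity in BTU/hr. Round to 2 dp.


Q = 4.5 * 2027 * (33.6 - 23.0) = 96687.90 BTU/hr

96687.90 BTU/hr


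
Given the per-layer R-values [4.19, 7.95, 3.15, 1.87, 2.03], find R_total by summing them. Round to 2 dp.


R_total = 4.19 + 7.95 + 3.15 + 1.87 + 2.03 = 19.19

19.19


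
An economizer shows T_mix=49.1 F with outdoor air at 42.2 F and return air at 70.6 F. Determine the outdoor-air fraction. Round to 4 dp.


frac = (49.1 - 70.6) / (42.2 - 70.6) = 0.7570

0.7570


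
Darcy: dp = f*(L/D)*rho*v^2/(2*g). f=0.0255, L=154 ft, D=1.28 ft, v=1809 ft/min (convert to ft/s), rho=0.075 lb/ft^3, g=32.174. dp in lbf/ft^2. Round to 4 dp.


v_fps = 1809/60 = 30.15 ft/s
dp = 0.0255*(154/1.28)*0.075*30.15^2/(2*32.174) = 3.2505 lbf/ft^2

3.2505 lbf/ft^2


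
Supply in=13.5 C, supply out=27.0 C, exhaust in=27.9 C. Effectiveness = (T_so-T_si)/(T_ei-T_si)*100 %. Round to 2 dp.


eff = (27.0-13.5)/(27.9-13.5)*100 = 93.75 %

93.75 %


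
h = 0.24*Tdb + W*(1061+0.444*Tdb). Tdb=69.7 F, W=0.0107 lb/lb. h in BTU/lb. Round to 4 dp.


h = 0.24*69.7 + 0.0107*(1061+0.444*69.7) = 28.4118 BTU/lb

28.4118 BTU/lb


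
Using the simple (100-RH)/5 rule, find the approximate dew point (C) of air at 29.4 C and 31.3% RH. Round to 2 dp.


Td = 29.4 - (100-31.3)/5 = 15.66 C

15.66 C


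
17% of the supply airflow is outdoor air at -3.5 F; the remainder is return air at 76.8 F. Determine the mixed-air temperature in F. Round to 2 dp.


T_mix = 0.17*(-3.5) + 0.83*76.8 = 63.15 F

63.15 F


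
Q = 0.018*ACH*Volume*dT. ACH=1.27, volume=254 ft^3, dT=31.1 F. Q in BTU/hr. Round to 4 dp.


Q = 0.018 * 1.27 * 254 * 31.1 = 180.5803 BTU/hr

180.5803 BTU/hr


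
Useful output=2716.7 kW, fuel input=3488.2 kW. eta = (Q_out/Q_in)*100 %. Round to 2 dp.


eta = (2716.7/3488.2)*100 = 77.88 %

77.88 %


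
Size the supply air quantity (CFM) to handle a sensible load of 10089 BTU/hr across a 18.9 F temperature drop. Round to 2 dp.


CFM = 10089 / (1.08 * 18.9) = 494.27

494.27 CFM


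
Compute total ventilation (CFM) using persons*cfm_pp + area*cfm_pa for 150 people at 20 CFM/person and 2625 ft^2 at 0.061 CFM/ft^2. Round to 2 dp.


Total = 150*20 + 2625*0.061 = 3160.13 CFM

3160.13 CFM


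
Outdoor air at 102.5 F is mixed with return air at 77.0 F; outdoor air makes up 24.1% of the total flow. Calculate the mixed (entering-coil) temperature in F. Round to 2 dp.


T_mix = 77.0 + (24.1/100)*(102.5-77.0) = 83.15 F

83.15 F


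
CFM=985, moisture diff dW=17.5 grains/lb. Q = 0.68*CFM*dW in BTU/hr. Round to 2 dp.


Q = 0.68 * 985 * 17.5 = 11721.50 BTU/hr

11721.50 BTU/hr


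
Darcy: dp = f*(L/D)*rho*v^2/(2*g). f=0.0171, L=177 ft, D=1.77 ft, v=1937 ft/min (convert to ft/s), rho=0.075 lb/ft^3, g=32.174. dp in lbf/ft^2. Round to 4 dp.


v_fps = 1937/60 = 32.2833 ft/s
dp = 0.0171*(177/1.77)*0.075*32.2833^2/(2*32.174) = 2.0772 lbf/ft^2

2.0772 lbf/ft^2


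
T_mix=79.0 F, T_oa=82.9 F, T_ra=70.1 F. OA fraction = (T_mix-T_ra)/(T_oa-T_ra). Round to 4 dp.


frac = (79.0 - 70.1) / (82.9 - 70.1) = 0.6953

0.6953


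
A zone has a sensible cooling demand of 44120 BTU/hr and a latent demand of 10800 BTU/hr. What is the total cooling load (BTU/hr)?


Qt = 44120 + 10800 = 54920 BTU/hr

54920 BTU/hr


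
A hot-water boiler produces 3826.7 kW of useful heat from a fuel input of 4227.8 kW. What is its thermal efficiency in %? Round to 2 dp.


eta = (3826.7/4227.8)*100 = 90.51 %

90.51 %


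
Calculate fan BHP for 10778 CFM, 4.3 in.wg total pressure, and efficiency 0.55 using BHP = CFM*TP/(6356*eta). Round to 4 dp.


BHP = 10778 * 4.3 / (6356 * 0.55) = 13.2575 hp

13.2575 hp


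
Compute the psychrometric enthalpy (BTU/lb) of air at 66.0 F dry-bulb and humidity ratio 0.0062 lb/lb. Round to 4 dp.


h = 0.24*66.0 + 0.0062*(1061+0.444*66.0) = 22.5999 BTU/lb

22.5999 BTU/lb


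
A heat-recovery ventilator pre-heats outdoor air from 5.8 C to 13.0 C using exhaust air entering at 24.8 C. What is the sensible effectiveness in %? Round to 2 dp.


eff = (13.0-5.8)/(24.8-5.8)*100 = 37.89 %

37.89 %


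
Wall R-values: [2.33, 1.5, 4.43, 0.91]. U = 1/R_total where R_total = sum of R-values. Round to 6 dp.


R_total = 2.33 + 1.5 + 4.43 + 0.91 = 9.17
U = 1/9.17 = 0.109051

0.109051


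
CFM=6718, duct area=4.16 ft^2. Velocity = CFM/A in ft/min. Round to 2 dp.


V = 6718 / 4.16 = 1614.90 ft/min

1614.90 ft/min


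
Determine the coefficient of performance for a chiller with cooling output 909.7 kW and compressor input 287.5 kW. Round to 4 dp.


COP = 909.7 / 287.5 = 3.1642

3.1642


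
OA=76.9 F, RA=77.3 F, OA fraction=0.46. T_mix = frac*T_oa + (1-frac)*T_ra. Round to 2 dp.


T_mix = 0.46*76.9 + 0.54*77.3 = 77.12 F

77.12 F


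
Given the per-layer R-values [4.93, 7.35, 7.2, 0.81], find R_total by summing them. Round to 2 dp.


R_total = 4.93 + 7.35 + 7.2 + 0.81 = 20.29

20.29


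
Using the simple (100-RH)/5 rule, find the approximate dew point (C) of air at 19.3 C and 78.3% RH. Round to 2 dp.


Td = 19.3 - (100-78.3)/5 = 14.96 C

14.96 C


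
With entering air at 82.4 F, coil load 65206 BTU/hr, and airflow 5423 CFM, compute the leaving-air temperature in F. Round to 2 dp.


dT = 65206/(1.08*5423) = 11.1333
T_leave = 82.4 - 11.1333 = 71.27 F

71.27 F


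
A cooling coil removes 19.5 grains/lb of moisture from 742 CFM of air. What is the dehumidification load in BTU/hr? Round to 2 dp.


Q = 0.68 * 742 * 19.5 = 9838.92 BTU/hr

9838.92 BTU/hr


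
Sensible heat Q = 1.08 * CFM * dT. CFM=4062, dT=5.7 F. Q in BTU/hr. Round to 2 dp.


Q = 1.08 * 4062 * 5.7 = 25005.67 BTU/hr

25005.67 BTU/hr


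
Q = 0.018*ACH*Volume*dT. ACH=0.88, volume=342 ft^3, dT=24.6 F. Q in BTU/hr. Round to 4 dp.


Q = 0.018 * 0.88 * 342 * 24.6 = 133.2651 BTU/hr

133.2651 BTU/hr


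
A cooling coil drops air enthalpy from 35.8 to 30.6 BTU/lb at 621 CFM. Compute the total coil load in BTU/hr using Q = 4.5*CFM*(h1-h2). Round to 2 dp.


Q = 4.5 * 621 * (35.8 - 30.6) = 14531.40 BTU/hr

14531.40 BTU/hr


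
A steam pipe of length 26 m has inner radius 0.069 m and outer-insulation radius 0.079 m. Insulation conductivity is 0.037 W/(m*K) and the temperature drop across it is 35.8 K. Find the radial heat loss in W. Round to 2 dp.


Q = 2*pi*0.037*26*35.8/ln(0.079/0.069) = 1598.85 W

1598.85 W


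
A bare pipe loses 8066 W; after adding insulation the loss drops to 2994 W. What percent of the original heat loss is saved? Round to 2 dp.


Savings = ((8066-2994)/8066)*100 = 62.88 %

62.88 %


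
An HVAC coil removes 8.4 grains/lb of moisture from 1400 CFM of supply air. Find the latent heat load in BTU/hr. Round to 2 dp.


Q = 0.68 * 1400 * 8.4 = 7996.80 BTU/hr

7996.80 BTU/hr


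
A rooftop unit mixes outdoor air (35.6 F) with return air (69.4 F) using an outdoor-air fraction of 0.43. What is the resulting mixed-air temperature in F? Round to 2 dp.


T_mix = 0.43*35.6 + 0.57*69.4 = 54.87 F

54.87 F


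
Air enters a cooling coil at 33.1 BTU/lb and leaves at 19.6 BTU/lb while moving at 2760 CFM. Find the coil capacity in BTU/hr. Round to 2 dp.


Q = 4.5 * 2760 * (33.1 - 19.6) = 167670.00 BTU/hr

167670.00 BTU/hr


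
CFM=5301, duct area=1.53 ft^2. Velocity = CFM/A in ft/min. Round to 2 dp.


V = 5301 / 1.53 = 3464.71 ft/min

3464.71 ft/min


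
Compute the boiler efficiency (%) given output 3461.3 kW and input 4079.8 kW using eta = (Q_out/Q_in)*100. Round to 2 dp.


eta = (3461.3/4079.8)*100 = 84.84 %

84.84 %


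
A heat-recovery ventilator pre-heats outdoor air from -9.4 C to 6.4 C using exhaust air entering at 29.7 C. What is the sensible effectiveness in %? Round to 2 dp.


eff = (6.4-(-9.4))/(29.7-(-9.4))*100 = 40.41 %

40.41 %


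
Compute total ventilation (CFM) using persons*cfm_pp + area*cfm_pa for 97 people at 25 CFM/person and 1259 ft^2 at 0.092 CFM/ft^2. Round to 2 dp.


Total = 97*25 + 1259*0.092 = 2540.83 CFM

2540.83 CFM


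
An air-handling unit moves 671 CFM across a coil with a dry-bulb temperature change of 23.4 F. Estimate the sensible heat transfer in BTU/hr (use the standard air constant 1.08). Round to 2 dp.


Q = 1.08 * 671 * 23.4 = 16957.51 BTU/hr

16957.51 BTU/hr


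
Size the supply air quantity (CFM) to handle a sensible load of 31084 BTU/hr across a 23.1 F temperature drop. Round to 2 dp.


CFM = 31084 / (1.08 * 23.1) = 1245.95

1245.95 CFM


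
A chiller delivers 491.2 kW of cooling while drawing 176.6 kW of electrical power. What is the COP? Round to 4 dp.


COP = 491.2 / 176.6 = 2.7814

2.7814


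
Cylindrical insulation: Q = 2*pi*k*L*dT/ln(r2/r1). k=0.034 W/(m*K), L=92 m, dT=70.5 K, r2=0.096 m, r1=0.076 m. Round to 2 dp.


Q = 2*pi*0.034*92*70.5/ln(0.096/0.076) = 5931.10 W

5931.10 W


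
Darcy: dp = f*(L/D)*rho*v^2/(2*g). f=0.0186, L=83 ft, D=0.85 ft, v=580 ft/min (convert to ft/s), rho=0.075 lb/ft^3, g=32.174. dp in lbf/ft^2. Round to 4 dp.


v_fps = 580/60 = 9.6667 ft/s
dp = 0.0186*(83/0.85)*0.075*9.6667^2/(2*32.174) = 0.1978 lbf/ft^2

0.1978 lbf/ft^2


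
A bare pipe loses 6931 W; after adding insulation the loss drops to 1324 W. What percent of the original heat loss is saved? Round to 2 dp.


Savings = ((6931-1324)/6931)*100 = 80.90 %

80.90 %


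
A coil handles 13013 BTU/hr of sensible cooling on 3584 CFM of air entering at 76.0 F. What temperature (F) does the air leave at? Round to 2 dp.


dT = 13013/(1.08*3584) = 3.3619
T_leave = 76.0 - 3.3619 = 72.64 F

72.64 F


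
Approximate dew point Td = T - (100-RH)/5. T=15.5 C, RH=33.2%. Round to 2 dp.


Td = 15.5 - (100-33.2)/5 = 2.14 C

2.14 C


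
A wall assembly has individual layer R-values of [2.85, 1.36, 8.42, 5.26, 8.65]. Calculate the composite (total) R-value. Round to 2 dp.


R_total = 2.85 + 1.36 + 8.42 + 5.26 + 8.65 = 26.54

26.54


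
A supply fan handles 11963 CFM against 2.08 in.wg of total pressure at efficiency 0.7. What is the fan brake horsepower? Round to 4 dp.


BHP = 11963 * 2.08 / (6356 * 0.7) = 5.5927 hp

5.5927 hp


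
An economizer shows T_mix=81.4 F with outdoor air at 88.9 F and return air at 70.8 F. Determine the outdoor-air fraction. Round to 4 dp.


frac = (81.4 - 70.8) / (88.9 - 70.8) = 0.5856

0.5856


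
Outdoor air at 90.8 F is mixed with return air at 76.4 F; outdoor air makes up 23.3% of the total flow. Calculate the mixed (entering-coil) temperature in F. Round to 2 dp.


T_mix = 76.4 + (23.3/100)*(90.8-76.4) = 79.76 F

79.76 F


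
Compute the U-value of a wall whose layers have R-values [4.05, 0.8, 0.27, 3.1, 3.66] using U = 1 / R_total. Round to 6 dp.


R_total = 4.05 + 0.8 + 0.27 + 3.1 + 3.66 = 11.88
U = 1/11.88 = 0.084175

0.084175


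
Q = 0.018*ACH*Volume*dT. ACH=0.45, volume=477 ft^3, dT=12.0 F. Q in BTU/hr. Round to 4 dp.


Q = 0.018 * 0.45 * 477 * 12.0 = 46.3644 BTU/hr

46.3644 BTU/hr


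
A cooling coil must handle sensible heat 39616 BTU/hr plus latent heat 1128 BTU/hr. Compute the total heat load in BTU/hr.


Qt = 39616 + 1128 = 40744 BTU/hr

40744 BTU/hr


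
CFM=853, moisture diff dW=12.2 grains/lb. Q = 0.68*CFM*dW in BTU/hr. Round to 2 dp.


Q = 0.68 * 853 * 12.2 = 7076.49 BTU/hr

7076.49 BTU/hr


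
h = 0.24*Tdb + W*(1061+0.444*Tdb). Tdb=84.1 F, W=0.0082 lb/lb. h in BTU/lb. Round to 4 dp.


h = 0.24*84.1 + 0.0082*(1061+0.444*84.1) = 29.1904 BTU/lb

29.1904 BTU/lb


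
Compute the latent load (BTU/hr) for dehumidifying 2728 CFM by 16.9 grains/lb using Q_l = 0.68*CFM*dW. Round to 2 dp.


Q = 0.68 * 2728 * 16.9 = 31350.18 BTU/hr

31350.18 BTU/hr


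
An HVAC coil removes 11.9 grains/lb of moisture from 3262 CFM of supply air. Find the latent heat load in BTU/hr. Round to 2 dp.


Q = 0.68 * 3262 * 11.9 = 26396.10 BTU/hr

26396.10 BTU/hr


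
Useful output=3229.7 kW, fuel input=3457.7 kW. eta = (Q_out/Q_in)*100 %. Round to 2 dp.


eta = (3229.7/3457.7)*100 = 93.41 %

93.41 %


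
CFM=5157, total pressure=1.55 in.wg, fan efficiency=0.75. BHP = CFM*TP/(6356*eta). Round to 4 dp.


BHP = 5157 * 1.55 / (6356 * 0.75) = 1.6768 hp

1.6768 hp


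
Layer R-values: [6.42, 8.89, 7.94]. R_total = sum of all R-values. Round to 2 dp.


R_total = 6.42 + 8.89 + 7.94 = 23.25

23.25


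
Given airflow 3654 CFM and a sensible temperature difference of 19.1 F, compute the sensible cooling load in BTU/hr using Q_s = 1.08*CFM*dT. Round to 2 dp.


Q = 1.08 * 3654 * 19.1 = 75374.71 BTU/hr

75374.71 BTU/hr


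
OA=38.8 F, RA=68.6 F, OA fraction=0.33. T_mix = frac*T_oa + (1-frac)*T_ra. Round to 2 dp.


T_mix = 0.33*38.8 + 0.67*68.6 = 58.77 F

58.77 F


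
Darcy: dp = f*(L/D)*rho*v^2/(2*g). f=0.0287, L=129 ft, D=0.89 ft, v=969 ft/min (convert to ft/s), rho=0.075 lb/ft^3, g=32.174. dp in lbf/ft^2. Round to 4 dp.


v_fps = 969/60 = 16.15 ft/s
dp = 0.0287*(129/0.89)*0.075*16.15^2/(2*32.174) = 1.2646 lbf/ft^2

1.2646 lbf/ft^2


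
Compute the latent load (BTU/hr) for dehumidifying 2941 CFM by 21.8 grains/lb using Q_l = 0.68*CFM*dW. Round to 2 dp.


Q = 0.68 * 2941 * 21.8 = 43597.38 BTU/hr

43597.38 BTU/hr


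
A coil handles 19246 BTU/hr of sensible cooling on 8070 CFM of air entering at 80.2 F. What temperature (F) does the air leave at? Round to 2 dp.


dT = 19246/(1.08*8070) = 2.2082
T_leave = 80.2 - 2.2082 = 77.99 F

77.99 F


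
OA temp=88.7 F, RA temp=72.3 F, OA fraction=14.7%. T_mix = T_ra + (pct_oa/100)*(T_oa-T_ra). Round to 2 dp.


T_mix = 72.3 + (14.7/100)*(88.7-72.3) = 74.71 F

74.71 F


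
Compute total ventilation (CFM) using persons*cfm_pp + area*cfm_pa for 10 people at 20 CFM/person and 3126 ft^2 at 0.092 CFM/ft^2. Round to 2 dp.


Total = 10*20 + 3126*0.092 = 487.59 CFM

487.59 CFM


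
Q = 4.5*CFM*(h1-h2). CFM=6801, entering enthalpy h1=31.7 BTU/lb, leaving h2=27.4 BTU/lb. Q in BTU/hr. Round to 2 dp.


Q = 4.5 * 6801 * (31.7 - 27.4) = 131599.35 BTU/hr

131599.35 BTU/hr


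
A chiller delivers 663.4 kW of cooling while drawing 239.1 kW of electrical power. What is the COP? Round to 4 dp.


COP = 663.4 / 239.1 = 2.7746

2.7746


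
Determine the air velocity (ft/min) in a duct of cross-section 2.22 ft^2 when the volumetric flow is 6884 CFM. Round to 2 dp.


V = 6884 / 2.22 = 3100.90 ft/min

3100.90 ft/min


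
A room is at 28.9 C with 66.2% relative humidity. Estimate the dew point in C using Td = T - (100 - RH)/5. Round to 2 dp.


Td = 28.9 - (100-66.2)/5 = 22.14 C

22.14 C


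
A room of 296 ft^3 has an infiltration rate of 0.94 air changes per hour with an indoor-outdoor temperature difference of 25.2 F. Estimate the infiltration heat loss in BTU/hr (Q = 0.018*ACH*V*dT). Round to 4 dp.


Q = 0.018 * 0.94 * 296 * 25.2 = 126.2097 BTU/hr

126.2097 BTU/hr


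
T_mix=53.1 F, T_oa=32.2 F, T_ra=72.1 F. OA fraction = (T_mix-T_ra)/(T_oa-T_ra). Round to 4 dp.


frac = (53.1 - 72.1) / (32.2 - 72.1) = 0.4762

0.4762


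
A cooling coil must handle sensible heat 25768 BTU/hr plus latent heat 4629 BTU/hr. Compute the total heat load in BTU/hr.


Qt = 25768 + 4629 = 30397 BTU/hr

30397 BTU/hr


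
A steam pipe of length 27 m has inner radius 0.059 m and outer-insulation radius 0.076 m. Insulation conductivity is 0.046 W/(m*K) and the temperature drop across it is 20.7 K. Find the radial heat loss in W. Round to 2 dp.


Q = 2*pi*0.046*27*20.7/ln(0.076/0.059) = 637.99 W

637.99 W


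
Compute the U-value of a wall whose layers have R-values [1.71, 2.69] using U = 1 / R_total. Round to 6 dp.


R_total = 1.71 + 2.69 = 4.40
U = 1/4.40 = 0.227273

0.227273


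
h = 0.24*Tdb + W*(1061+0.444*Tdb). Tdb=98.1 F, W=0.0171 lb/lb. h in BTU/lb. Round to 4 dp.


h = 0.24*98.1 + 0.0171*(1061+0.444*98.1) = 42.4319 BTU/lb

42.4319 BTU/lb


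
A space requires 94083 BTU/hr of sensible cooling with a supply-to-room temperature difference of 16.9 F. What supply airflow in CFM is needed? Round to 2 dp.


CFM = 94083 / (1.08 * 16.9) = 5154.67

5154.67 CFM


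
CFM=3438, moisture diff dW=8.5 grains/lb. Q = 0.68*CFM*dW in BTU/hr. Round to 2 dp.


Q = 0.68 * 3438 * 8.5 = 19871.64 BTU/hr

19871.64 BTU/hr


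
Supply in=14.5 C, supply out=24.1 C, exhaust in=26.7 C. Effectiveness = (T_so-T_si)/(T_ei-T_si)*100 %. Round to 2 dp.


eff = (24.1-14.5)/(26.7-14.5)*100 = 78.69 %

78.69 %


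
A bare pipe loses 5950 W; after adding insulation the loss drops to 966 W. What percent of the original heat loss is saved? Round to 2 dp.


Savings = ((5950-966)/5950)*100 = 83.76 %

83.76 %


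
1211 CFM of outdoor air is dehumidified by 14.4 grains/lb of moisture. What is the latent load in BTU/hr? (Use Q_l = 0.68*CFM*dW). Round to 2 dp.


Q = 0.68 * 1211 * 14.4 = 11858.11 BTU/hr

11858.11 BTU/hr


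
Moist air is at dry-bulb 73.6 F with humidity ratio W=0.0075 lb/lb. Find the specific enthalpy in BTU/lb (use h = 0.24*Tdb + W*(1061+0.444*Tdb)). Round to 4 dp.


h = 0.24*73.6 + 0.0075*(1061+0.444*73.6) = 25.8666 BTU/lb

25.8666 BTU/lb


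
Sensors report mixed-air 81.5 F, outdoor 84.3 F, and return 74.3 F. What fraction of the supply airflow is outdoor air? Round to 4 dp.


frac = (81.5 - 74.3) / (84.3 - 74.3) = 0.7200

0.7200


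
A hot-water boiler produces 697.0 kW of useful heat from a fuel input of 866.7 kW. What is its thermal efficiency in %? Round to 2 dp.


eta = (697.0/866.7)*100 = 80.42 %

80.42 %


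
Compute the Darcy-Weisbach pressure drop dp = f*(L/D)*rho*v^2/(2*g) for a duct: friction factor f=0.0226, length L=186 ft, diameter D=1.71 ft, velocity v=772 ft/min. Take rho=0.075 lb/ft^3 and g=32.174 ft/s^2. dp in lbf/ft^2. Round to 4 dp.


v_fps = 772/60 = 12.8667 ft/s
dp = 0.0226*(186/1.71)*0.075*12.8667^2/(2*32.174) = 0.4743 lbf/ft^2

0.4743 lbf/ft^2


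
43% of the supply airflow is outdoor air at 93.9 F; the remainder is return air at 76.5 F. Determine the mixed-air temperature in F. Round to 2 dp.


T_mix = 0.43*93.9 + 0.57*76.5 = 83.98 F

83.98 F


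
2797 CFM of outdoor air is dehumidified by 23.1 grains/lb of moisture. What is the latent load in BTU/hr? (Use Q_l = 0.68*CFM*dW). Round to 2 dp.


Q = 0.68 * 2797 * 23.1 = 43935.28 BTU/hr

43935.28 BTU/hr


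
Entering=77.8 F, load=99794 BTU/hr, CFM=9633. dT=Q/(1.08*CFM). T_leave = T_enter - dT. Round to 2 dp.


dT = 99794/(1.08*9633) = 9.5922
T_leave = 77.8 - 9.5922 = 68.21 F

68.21 F


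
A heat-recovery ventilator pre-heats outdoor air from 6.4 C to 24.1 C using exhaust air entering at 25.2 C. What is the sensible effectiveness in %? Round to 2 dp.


eff = (24.1-6.4)/(25.2-6.4)*100 = 94.15 %

94.15 %


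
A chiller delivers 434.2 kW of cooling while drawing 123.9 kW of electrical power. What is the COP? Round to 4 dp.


COP = 434.2 / 123.9 = 3.5044

3.5044


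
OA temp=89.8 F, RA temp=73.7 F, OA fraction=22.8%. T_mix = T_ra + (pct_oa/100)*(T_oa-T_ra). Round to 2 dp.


T_mix = 73.7 + (22.8/100)*(89.8-73.7) = 77.37 F

77.37 F


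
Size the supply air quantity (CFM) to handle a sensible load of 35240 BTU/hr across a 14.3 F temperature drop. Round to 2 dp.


CFM = 35240 / (1.08 * 14.3) = 2281.79

2281.79 CFM


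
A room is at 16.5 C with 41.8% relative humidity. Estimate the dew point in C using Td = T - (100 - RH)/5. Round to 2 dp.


Td = 16.5 - (100-41.8)/5 = 4.86 C

4.86 C


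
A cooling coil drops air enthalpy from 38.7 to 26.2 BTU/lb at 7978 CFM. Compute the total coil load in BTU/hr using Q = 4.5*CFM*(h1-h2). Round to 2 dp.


Q = 4.5 * 7978 * (38.7 - 26.2) = 448762.50 BTU/hr

448762.50 BTU/hr


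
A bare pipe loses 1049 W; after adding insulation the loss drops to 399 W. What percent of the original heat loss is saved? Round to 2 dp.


Savings = ((1049-399)/1049)*100 = 61.96 %

61.96 %


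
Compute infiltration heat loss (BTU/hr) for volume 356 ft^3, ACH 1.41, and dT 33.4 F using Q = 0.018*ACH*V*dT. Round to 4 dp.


Q = 0.018 * 1.41 * 356 * 33.4 = 301.7784 BTU/hr

301.7784 BTU/hr


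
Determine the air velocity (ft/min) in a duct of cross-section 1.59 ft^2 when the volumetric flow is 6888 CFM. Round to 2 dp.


V = 6888 / 1.59 = 4332.08 ft/min

4332.08 ft/min


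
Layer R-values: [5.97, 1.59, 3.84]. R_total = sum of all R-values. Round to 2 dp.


R_total = 5.97 + 1.59 + 3.84 = 11.40

11.40


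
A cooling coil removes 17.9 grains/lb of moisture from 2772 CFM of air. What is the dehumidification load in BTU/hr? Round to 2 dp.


Q = 0.68 * 2772 * 17.9 = 33740.78 BTU/hr

33740.78 BTU/hr


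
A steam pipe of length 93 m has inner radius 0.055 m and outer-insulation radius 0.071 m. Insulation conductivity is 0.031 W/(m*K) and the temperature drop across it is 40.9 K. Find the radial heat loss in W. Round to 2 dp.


Q = 2*pi*0.031*93*40.9/ln(0.071/0.055) = 2901.47 W

2901.47 W


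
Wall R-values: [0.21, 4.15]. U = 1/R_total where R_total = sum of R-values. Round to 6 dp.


R_total = 0.21 + 4.15 = 4.36
U = 1/4.36 = 0.229358

0.229358


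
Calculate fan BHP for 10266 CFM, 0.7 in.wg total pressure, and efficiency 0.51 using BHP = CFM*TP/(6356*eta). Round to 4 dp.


BHP = 10266 * 0.7 / (6356 * 0.51) = 2.2169 hp

2.2169 hp


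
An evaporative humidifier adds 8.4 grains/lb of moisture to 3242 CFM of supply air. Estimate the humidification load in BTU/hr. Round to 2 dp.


Q = 0.68 * 3242 * 8.4 = 18518.30 BTU/hr

18518.30 BTU/hr


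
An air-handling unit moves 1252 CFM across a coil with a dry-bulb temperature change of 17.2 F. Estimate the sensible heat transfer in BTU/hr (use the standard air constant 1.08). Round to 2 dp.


Q = 1.08 * 1252 * 17.2 = 23257.15 BTU/hr

23257.15 BTU/hr


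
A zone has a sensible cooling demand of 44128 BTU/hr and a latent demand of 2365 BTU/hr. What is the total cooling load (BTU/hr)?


Qt = 44128 + 2365 = 46493 BTU/hr

46493 BTU/hr


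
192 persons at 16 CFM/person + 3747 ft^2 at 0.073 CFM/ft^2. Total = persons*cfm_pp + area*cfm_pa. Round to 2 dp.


Total = 192*16 + 3747*0.073 = 3345.53 CFM

3345.53 CFM


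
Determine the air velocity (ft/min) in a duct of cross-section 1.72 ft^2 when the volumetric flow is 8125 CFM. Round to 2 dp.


V = 8125 / 1.72 = 4723.84 ft/min

4723.84 ft/min


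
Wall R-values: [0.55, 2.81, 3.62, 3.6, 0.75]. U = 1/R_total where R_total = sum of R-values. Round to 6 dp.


R_total = 0.55 + 2.81 + 3.62 + 3.6 + 0.75 = 11.33
U = 1/11.33 = 0.088261

0.088261


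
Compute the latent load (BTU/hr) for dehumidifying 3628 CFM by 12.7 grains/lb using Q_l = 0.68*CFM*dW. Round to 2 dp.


Q = 0.68 * 3628 * 12.7 = 31331.41 BTU/hr

31331.41 BTU/hr


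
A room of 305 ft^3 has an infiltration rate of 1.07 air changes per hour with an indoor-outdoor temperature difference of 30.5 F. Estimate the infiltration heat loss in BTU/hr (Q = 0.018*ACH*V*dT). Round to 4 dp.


Q = 0.018 * 1.07 * 305 * 30.5 = 179.1662 BTU/hr

179.1662 BTU/hr


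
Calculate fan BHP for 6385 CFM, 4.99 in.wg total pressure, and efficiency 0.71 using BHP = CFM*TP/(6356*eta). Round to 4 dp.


BHP = 6385 * 4.99 / (6356 * 0.71) = 7.0602 hp

7.0602 hp


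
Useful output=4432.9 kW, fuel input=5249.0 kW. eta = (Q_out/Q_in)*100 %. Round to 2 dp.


eta = (4432.9/5249.0)*100 = 84.45 %

84.45 %


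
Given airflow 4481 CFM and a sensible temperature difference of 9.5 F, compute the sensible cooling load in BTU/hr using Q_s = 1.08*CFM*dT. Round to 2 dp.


Q = 1.08 * 4481 * 9.5 = 45975.06 BTU/hr

45975.06 BTU/hr


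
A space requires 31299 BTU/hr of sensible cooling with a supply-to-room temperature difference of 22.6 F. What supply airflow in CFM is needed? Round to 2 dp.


CFM = 31299 / (1.08 * 22.6) = 1282.33

1282.33 CFM


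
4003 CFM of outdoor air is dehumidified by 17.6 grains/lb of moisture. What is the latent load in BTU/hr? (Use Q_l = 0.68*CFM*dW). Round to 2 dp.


Q = 0.68 * 4003 * 17.6 = 47907.90 BTU/hr

47907.90 BTU/hr


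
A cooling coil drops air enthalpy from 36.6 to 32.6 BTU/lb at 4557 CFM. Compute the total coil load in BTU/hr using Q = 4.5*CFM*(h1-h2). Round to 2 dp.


Q = 4.5 * 4557 * (36.6 - 32.6) = 82026.00 BTU/hr

82026.00 BTU/hr


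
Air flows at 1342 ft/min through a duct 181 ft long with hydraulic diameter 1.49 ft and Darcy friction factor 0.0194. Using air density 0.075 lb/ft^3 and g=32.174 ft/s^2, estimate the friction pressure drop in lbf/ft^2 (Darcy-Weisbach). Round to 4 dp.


v_fps = 1342/60 = 22.3667 ft/s
dp = 0.0194*(181/1.49)*0.075*22.3667^2/(2*32.174) = 1.3741 lbf/ft^2

1.3741 lbf/ft^2


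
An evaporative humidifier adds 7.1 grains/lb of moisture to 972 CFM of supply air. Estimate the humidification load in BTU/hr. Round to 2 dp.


Q = 0.68 * 972 * 7.1 = 4692.82 BTU/hr

4692.82 BTU/hr


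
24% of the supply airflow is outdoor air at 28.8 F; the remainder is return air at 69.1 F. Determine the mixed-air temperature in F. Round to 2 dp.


T_mix = 0.24*28.8 + 0.76*69.1 = 59.43 F

59.43 F


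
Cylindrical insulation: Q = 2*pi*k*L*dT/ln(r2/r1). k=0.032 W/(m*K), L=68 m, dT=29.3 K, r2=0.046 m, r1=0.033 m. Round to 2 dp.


Q = 2*pi*0.032*68*29.3/ln(0.046/0.033) = 1206.13 W

1206.13 W


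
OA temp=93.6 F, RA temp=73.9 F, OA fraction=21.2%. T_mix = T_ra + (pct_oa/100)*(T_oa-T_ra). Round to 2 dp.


T_mix = 73.9 + (21.2/100)*(93.6-73.9) = 78.08 F

78.08 F


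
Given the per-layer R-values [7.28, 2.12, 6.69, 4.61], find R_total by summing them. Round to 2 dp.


R_total = 7.28 + 2.12 + 6.69 + 4.61 = 20.70

20.70


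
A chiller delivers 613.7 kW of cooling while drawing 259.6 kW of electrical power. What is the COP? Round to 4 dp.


COP = 613.7 / 259.6 = 2.3640

2.3640


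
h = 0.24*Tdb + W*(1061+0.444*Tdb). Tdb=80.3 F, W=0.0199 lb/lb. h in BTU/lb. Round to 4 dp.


h = 0.24*80.3 + 0.0199*(1061+0.444*80.3) = 41.0954 BTU/lb

41.0954 BTU/lb


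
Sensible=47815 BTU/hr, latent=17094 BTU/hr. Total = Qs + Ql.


Qt = 47815 + 17094 = 64909 BTU/hr

64909 BTU/hr


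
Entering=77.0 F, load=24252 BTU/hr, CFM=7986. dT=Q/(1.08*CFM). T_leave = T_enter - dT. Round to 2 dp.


dT = 24252/(1.08*7986) = 2.8119
T_leave = 77.0 - 2.8119 = 74.19 F

74.19 F


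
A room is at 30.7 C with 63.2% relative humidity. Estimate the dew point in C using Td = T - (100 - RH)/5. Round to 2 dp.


Td = 30.7 - (100-63.2)/5 = 23.34 C

23.34 C


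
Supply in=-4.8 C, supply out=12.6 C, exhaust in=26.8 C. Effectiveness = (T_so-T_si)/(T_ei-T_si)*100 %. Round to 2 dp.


eff = (12.6-(-4.8))/(26.8-(-4.8))*100 = 55.06 %

55.06 %


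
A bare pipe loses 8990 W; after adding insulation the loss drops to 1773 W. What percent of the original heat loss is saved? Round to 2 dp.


Savings = ((8990-1773)/8990)*100 = 80.28 %

80.28 %


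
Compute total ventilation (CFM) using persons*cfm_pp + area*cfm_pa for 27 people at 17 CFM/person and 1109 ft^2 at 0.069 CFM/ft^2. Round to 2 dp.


Total = 27*17 + 1109*0.069 = 535.52 CFM

535.52 CFM


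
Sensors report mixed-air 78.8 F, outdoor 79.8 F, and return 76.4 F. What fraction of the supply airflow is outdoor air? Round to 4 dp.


frac = (78.8 - 76.4) / (79.8 - 76.4) = 0.7059

0.7059


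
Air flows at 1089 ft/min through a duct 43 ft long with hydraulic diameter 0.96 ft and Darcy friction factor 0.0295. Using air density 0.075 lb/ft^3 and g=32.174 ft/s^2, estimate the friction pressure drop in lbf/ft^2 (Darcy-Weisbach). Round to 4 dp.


v_fps = 1089/60 = 18.15 ft/s
dp = 0.0295*(43/0.96)*0.075*18.15^2/(2*32.174) = 0.5073 lbf/ft^2

0.5073 lbf/ft^2


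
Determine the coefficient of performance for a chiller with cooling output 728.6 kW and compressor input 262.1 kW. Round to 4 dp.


COP = 728.6 / 262.1 = 2.7799

2.7799


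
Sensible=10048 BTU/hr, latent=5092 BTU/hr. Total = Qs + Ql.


Qt = 10048 + 5092 = 15140 BTU/hr

15140 BTU/hr


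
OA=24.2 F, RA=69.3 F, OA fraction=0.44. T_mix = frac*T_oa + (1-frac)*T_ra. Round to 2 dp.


T_mix = 0.44*24.2 + 0.56*69.3 = 49.46 F

49.46 F


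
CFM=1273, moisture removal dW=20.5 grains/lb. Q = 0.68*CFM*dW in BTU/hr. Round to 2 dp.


Q = 0.68 * 1273 * 20.5 = 17745.62 BTU/hr

17745.62 BTU/hr


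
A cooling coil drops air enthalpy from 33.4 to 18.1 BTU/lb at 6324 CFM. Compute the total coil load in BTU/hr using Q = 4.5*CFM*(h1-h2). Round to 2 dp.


Q = 4.5 * 6324 * (33.4 - 18.1) = 435407.40 BTU/hr

435407.40 BTU/hr


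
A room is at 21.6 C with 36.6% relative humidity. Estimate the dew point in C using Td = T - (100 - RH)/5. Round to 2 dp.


Td = 21.6 - (100-36.6)/5 = 8.92 C

8.92 C


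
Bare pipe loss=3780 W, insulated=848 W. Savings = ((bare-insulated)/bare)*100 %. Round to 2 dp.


Savings = ((3780-848)/3780)*100 = 77.57 %

77.57 %


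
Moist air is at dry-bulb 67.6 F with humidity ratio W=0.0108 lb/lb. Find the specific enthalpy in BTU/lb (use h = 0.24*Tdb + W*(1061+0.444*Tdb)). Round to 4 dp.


h = 0.24*67.6 + 0.0108*(1061+0.444*67.6) = 28.0070 BTU/lb

28.0070 BTU/lb


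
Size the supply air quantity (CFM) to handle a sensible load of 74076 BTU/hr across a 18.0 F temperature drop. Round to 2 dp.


CFM = 74076 / (1.08 * 18.0) = 3810.49

3810.49 CFM


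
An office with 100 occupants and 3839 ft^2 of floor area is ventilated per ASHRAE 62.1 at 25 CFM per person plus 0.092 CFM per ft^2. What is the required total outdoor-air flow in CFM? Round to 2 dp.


Total = 100*25 + 3839*0.092 = 2853.19 CFM

2853.19 CFM


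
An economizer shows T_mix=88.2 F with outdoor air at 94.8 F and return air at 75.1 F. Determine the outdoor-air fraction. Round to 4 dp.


frac = (88.2 - 75.1) / (94.8 - 75.1) = 0.6650

0.6650


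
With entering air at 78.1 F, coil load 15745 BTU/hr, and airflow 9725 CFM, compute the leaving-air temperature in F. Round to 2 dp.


dT = 15745/(1.08*9725) = 1.4991
T_leave = 78.1 - 1.4991 = 76.60 F

76.60 F


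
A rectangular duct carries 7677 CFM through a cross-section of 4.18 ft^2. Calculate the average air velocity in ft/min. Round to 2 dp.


V = 7677 / 4.18 = 1836.60 ft/min

1836.60 ft/min


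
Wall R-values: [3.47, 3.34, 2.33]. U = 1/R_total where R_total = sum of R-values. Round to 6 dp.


R_total = 3.47 + 3.34 + 2.33 = 9.14
U = 1/9.14 = 0.109409

0.109409


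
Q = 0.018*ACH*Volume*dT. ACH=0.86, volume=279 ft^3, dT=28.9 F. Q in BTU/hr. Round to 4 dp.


Q = 0.018 * 0.86 * 279 * 28.9 = 124.8168 BTU/hr

124.8168 BTU/hr


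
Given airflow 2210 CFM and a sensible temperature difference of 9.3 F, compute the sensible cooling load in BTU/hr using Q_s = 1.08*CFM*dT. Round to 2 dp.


Q = 1.08 * 2210 * 9.3 = 22197.24 BTU/hr

22197.24 BTU/hr


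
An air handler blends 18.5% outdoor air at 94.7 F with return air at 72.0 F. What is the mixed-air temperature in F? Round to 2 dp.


T_mix = 72.0 + (18.5/100)*(94.7-72.0) = 76.20 F

76.20 F


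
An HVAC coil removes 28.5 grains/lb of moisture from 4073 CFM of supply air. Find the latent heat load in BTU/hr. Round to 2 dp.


Q = 0.68 * 4073 * 28.5 = 78934.74 BTU/hr

78934.74 BTU/hr


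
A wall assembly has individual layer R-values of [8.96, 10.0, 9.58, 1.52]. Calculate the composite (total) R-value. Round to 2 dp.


R_total = 8.96 + 10.0 + 9.58 + 1.52 = 30.06

30.06


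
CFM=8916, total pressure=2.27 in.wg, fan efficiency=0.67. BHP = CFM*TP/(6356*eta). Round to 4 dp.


BHP = 8916 * 2.27 / (6356 * 0.67) = 4.7527 hp

4.7527 hp


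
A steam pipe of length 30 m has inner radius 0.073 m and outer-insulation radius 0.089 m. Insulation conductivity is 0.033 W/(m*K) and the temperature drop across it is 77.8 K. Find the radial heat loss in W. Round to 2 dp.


Q = 2*pi*0.033*30*77.8/ln(0.089/0.073) = 2441.98 W

2441.98 W


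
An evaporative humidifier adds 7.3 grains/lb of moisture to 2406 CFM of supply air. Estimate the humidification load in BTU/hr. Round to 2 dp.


Q = 0.68 * 2406 * 7.3 = 11943.38 BTU/hr

11943.38 BTU/hr


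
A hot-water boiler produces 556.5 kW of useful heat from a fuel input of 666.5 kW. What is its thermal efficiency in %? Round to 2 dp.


eta = (556.5/666.5)*100 = 83.50 %

83.50 %


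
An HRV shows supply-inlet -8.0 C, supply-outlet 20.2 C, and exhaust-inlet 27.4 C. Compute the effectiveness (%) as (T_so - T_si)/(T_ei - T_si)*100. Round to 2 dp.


eff = (20.2-(-8.0))/(27.4-(-8.0))*100 = 79.66 %

79.66 %


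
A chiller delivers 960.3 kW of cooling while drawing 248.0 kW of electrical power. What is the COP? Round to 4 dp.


COP = 960.3 / 248.0 = 3.8722

3.8722


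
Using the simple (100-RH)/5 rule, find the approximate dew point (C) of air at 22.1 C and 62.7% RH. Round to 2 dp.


Td = 22.1 - (100-62.7)/5 = 14.64 C

14.64 C


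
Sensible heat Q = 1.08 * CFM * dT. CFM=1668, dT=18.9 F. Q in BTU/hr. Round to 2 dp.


Q = 1.08 * 1668 * 18.9 = 34047.22 BTU/hr

34047.22 BTU/hr


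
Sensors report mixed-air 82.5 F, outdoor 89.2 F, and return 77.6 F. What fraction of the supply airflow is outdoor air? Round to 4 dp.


frac = (82.5 - 77.6) / (89.2 - 77.6) = 0.4224

0.4224


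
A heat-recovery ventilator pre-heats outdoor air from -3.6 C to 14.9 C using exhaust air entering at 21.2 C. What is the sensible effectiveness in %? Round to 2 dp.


eff = (14.9-(-3.6))/(21.2-(-3.6))*100 = 74.60 %

74.60 %


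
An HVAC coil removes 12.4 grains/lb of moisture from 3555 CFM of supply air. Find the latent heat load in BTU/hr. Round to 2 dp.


Q = 0.68 * 3555 * 12.4 = 29975.76 BTU/hr

29975.76 BTU/hr


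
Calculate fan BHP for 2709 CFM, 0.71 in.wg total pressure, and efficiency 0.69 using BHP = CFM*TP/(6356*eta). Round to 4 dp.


BHP = 2709 * 0.71 / (6356 * 0.69) = 0.4386 hp

0.4386 hp


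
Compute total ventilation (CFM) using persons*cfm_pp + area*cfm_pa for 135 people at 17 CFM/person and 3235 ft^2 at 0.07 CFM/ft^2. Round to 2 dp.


Total = 135*17 + 3235*0.07 = 2521.45 CFM

2521.45 CFM


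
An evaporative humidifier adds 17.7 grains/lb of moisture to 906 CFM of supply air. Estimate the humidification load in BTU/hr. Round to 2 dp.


Q = 0.68 * 906 * 17.7 = 10904.62 BTU/hr

10904.62 BTU/hr


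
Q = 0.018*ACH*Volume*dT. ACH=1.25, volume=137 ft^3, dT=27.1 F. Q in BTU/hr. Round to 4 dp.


Q = 0.018 * 1.25 * 137 * 27.1 = 83.5358 BTU/hr

83.5358 BTU/hr


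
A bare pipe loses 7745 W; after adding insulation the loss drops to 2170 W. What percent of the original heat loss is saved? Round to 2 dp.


Savings = ((7745-2170)/7745)*100 = 71.98 %

71.98 %


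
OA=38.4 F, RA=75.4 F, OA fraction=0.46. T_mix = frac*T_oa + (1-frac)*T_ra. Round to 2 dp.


T_mix = 0.46*38.4 + 0.54*75.4 = 58.38 F

58.38 F


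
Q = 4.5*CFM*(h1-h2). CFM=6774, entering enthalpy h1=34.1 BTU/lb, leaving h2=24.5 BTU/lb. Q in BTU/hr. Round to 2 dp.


Q = 4.5 * 6774 * (34.1 - 24.5) = 292636.80 BTU/hr

292636.80 BTU/hr


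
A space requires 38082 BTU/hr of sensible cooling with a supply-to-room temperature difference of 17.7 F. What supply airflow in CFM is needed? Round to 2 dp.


CFM = 38082 / (1.08 * 17.7) = 1992.15

1992.15 CFM


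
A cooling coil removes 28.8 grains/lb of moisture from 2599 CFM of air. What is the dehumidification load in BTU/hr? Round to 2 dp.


Q = 0.68 * 2599 * 28.8 = 50898.82 BTU/hr

50898.82 BTU/hr


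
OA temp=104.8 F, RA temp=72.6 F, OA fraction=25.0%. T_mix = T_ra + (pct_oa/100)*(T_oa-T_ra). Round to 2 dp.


T_mix = 72.6 + (25.0/100)*(104.8-72.6) = 80.65 F

80.65 F
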